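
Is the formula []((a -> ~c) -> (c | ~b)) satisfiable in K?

Satisfiable

1. []((a -> ~c) -> (c | ~b)), u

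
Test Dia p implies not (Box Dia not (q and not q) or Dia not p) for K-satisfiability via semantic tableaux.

1. Dia p implies not (Box Dia not (q and not q) or Dia not p), w0
2. not (Box Dia not (q and not q) or Dia not p), w0   [implies-rule on 1 (branches; this branch)]
3. not Box Dia not (q and not q), w0   [neg-or-rule on 2]
4. not Dia not p, w0   [neg-or-rule on 2]
5. not Dia not (q and not q), w1   [neg-Box-rule on 3: fresh world w1, w0Rw1]
6. p, w1   [neg-Dia-rule on 4 via w0Rw1]
Accessibility: w0Rw1

Yes, satisfiable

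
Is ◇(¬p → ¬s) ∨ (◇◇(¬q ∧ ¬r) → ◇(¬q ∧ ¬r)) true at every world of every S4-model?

Valid in S4

Tableau for the negation ¬(◇(¬p → ¬s) ∨ (◇◇(¬q ∧ ¬r) → ◇(¬q ∧ ¬r))):
1. ¬(◇(¬p → ¬s) ∨ (◇◇(¬q ∧ ¬r) → ◇(¬q ∧ ¬r))), u
2. ¬◇(¬p → ¬s), u
3. ¬(◇◇(¬q ∧ ¬r) → ◇(¬q ∧ ¬r)), u
4. ◇◇(¬q ∧ ¬r), u
5. ¬◇(¬q ∧ ¬r), u
6. ¬(¬p → ¬s), u
7. ¬p, u
8. s, u
9. ¬(¬q ∧ ¬r), u
10. r, u
11. ◇(¬q ∧ ¬r), v
12. ¬(¬p → ¬s), v
13. ¬p, v
14. s, v
15. ¬(¬q ∧ ¬r), v
16. r, v
17. ¬q ∧ ¬r, w
18. ¬q, w
19. ¬r, w
20. ¬(¬p → ¬s), w
21. ¬p, w
22. s, w
23. ¬(¬q ∧ ¬r), w
24. r, w
Accessibility: uRu, uRv, uRw, vRv, vRw, wRw
Branch closes: r and ¬r both at w.
Every branch of the negation's tableau closes; the branch above is one of them.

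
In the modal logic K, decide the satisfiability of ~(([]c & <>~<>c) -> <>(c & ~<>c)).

1. ~(([]c & <>~<>c) -> <>(c & ~<>c)), u
2. []c & <>~<>c, u   [~->-rule on 1]
3. ~<>(c & ~<>c), u   [~->-rule on 1]
4. []c, u   [&-rule on 2]
5. <>~<>c, u   [&-rule on 2]
6. ~<>c, v   [<>-rule on 5: fresh world v, uRv]
7. ~(c & ~<>c), v   [~<>-rule on 3 via uRv]
8. c, v   [[]-rule on 4 via uRv]
9. <>c, v   [~&-rule on 7 (branches; this branch)]
10. c, w   [<>-rule on 9: fresh world w, vRw]
11. ~c, w   [~<>-rule on 6 via vRw]
Accessibility: uRv, vRw
Branch closes: c and ~c both at w.
(One branch shown.) All branches close.

Unsatisfiable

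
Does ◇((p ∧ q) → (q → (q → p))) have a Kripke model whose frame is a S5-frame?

Satisfiable (open branch found)

1. ◇((p ∧ q) → (q → (q → p))), 0
2. (p ∧ q) → (q → (q → p)), 1
3. q → (q → p), 1
4. q → p, 1
5. p, 1
Accessibility: 0R0, 0R1, 1R0, 1R1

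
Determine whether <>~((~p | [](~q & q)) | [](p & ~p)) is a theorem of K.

Tableau for the negation ~<>~((~p | [](~q & q)) | [](p & ~p)):
1. ~<>~((~p | [](~q & q)) | [](p & ~p)), 0
The negation has an open branch (countermodel exists).

Not valid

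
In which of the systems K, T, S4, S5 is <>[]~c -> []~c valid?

S4-tableau for the negation ~(<>[]~c -> []~c):
1. ~(<>[]~c -> []~c), u
2. <>[]~c, u
3. ~[]~c, u
4. []~c, v
5. ~c, v
6. c, w
Accessibility: uRu, uRv, uRw, vRv, wRw
Complete open branch: countermodel on an S4-frame, so not valid in S4, nor in K, T (the same frame is also a K-frame and a T-frame).
S5-tableau for the negation ~(<>[]~c -> []~c):
1. ~(<>[]~c -> []~c), u
2. <>[]~c, u
3. ~[]~c, u
4. []~c, v
5. ~c, u
6. ~c, v
7. c, w
8. ~c, w
Accessibility: uRu, uRv, uRw, vRu, vRv, vRw, wRu, wRv, wRw
Branch closes: c and ~c both at w.
Every branch closes (one shown): valid in S5.

S5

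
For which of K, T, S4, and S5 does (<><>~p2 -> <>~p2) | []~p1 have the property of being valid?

S4, S5

S4-tableau for the negation ~((<><>~p2 -> <>~p2) | []~p1):
1. ~((<><>~p2 -> <>~p2) | []~p1), 0
2. ~(<><>~p2 -> <>~p2), 0   [~|-rule on 1]
3. ~[]~p1, 0   [~|-rule on 1]
4. <><>~p2, 0   [~->-rule on 2]
5. ~<>~p2, 0   [~->-rule on 2]
6. p2, 0   [~<>-rule on 5 via 0R0]
7. p1, 1   [~[]-rule on 3: fresh world 1, 0R1]
8. p2, 1   [~<>-rule on 5 via 0R1]
9. <>~p2, 2   [<>-rule on 4: fresh world 2, 0R2]
10. p2, 2   [~<>-rule on 5 via 0R2]
11. ~p2, 3   [<>-rule on 9: fresh world 3, 2R3]
12. p2, 3   [~<>-rule on 5 via 0R3]
Accessibility: 0R0, 0R1, 0R2, 0R3, 1R1, 2R2, 2R3, 3R3
Branch closes: p2 and ~p2 both at 3.
Every branch closes (one shown): valid in S4, hence also in S5 (every theorem of S4 is a theorem of S5).
T-tableau for the negation ~((<><>~p2 -> <>~p2) | []~p1):
1. ~((<><>~p2 -> <>~p2) | []~p1), 0
2. ~(<><>~p2 -> <>~p2), 0   [~|-rule on 1]
3. ~[]~p1, 0   [~|-rule on 1]
4. <><>~p2, 0   [~->-rule on 2]
5. ~<>~p2, 0   [~->-rule on 2]
6. p2, 0   [~<>-rule on 5 via 0R0]
7. p1, 1   [~[]-rule on 3: fresh world 1, 0R1]
8. p2, 1   [~<>-rule on 5 via 0R1]
9. <>~p2, 2   [<>-rule on 4: fresh world 2, 0R2]
10. p2, 2   [~<>-rule on 5 via 0R2]
11. ~p2, 3   [<>-rule on 9: fresh world 3, 2R3]
Accessibility: 0R0, 0R1, 0R2, 1R1, 2R2, 2R3, 3R3
Complete open branch: countermodel on a T-frame, so not valid in T, nor in K (the same frame is also a K-frame).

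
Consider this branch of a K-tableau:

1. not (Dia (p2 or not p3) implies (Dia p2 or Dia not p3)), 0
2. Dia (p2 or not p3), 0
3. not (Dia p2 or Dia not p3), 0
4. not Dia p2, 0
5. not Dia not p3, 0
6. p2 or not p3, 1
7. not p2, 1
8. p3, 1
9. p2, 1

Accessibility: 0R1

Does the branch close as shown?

Closed

Both p2 and not p2 appear at 1.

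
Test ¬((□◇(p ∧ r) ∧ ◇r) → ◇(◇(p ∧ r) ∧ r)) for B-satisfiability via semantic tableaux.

1. ¬((□◇(p ∧ r) ∧ ◇r) → ◇(◇(p ∧ r) ∧ r)), u
2. □◇(p ∧ r) ∧ ◇r, u   [¬→-rule on 1]
3. ¬◇(◇(p ∧ r) ∧ r), u   [¬→-rule on 1]
4. □◇(p ∧ r), u   [∧-rule on 2]
5. ◇r, u   [∧-rule on 2]
6. ¬(◇(p ∧ r) ∧ r), u   [¬◇-rule on 3 via uRu]
7. ◇(p ∧ r), u   [□-rule on 4 via uRu]
8. ¬r, u   [¬∧-rule on 6 (branches; this branch)]
9. r, v   [◇-rule on 5: fresh world v, uRv]
10. ¬(◇(p ∧ r) ∧ r), v   [¬◇-rule on 3 via uRv]
11. ◇(p ∧ r), v   [□-rule on 4 via uRv]
12. ¬◇(p ∧ r), v   [¬∧-rule on 10 (branches; this branch)]
13. ¬(p ∧ r), u   [¬◇-rule on 12 via vRu]
14. ¬(p ∧ r), v   [¬◇-rule on 12 via vRv]
15. ¬p, v   [¬∧-rule on 14 (branches; this branch)]
16. p ∧ r, w   [◇-rule on 7: fresh world w, uRw]
17. p, w   [∧-rule on 16]
18. r, w   [∧-rule on 16]
19. ¬(◇(p ∧ r) ∧ r), w   [¬◇-rule on 3 via uRw]
20. ◇(p ∧ r), w   [□-rule on 4 via uRw]
21. ¬◇(p ∧ r), w   [¬∧-rule on 19 (branches; this branch)]
22. ¬(p ∧ r), w   [¬◇-rule on 21 via wRw]
23. ¬r, w   [¬∧-rule on 22 (branches; this branch)]
Accessibility: uRu, uRv, uRw, vRu, vRv, wRu, wRw
Branch closes: r and ¬r both at w.
(One branch shown.) All branches close.

No, unsatisfiable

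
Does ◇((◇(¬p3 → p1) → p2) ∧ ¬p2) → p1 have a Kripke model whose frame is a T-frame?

Satisfiable (open branch found)

1. ◇((◇(¬p3 → p1) → p2) ∧ ¬p2) → p1, u
2. p1, u   [→-rule on 1 (branches; this branch)]
Accessibility: uRu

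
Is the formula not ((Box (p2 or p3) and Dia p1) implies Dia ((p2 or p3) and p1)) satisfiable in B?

1. not ((Box (p2 or p3) and Dia p1) implies Dia ((p2 or p3) and p1)), 0
2. Box (p2 or p3) and Dia p1, 0
3. not Dia ((p2 or p3) and p1), 0
4. Box (p2 or p3), 0
5. Dia p1, 0
6. not ((p2 or p3) and p1), 0
7. p2 or p3, 0
8. not p1, 0
9. p3, 0
10. p1, 1
11. not ((p2 or p3) and p1), 1
12. p2 or p3, 1
13. not (p2 or p3), 1
14. not p2, 1
15. not p3, 1
16. p3, 1
Accessibility: 0R0, 0R1, 1R0, 1R1
Branch closes: p3 and not p3 both at 1.
(One branch shown.) All branches close.

Unsatisfiable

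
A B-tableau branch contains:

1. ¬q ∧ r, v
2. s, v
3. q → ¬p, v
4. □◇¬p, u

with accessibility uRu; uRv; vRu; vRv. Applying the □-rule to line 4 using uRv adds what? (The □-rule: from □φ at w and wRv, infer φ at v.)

◇¬p, v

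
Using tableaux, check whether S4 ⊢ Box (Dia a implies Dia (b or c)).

Invalid (countermodel exists)

Tableau for the negation not Box (Dia a implies Dia (b or c)):
1. not Box (Dia a implies Dia (b or c)), u
2. not (Dia a implies Dia (b or c)), v
3. Dia a, v
4. not Dia (b or c), v
5. not (b or c), v
6. not b, v
7. not c, v
8. a, w
9. not (b or c), w
10. not b, w
11. not c, w
Accessibility: uRu, uRv, uRw, vRv, vRw, wRw
The negation has an open branch (countermodel exists).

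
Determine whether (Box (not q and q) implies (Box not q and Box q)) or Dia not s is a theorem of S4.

Valid

Tableau for the negation not ((Box (not q and q) implies (Box not q and Box q)) or Dia not s):
1. not ((Box (not q and q) implies (Box not q and Box q)) or Dia not s), u
2. not (Box (not q and q) implies (Box not q and Box q)), u   [neg-or-rule on 1]
3. not Dia not s, u   [neg-or-rule on 1]
4. Box (not q and q), u   [neg-implies-rule on 2]
5. not (Box not q and Box q), u   [neg-implies-rule on 2]
6. s, u   [neg-Dia-rule on 3 via uRu]
7. not q and q, u   [Box-rule on 4 via uRu]
8. not q, u   [and-rule on 7]
9. q, u   [and-rule on 7]
Accessibility: uRu
Branch closes: q and not q both at u.
All branches of the negation close; one closing branch shown above.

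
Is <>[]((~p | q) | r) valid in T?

Tableau for the negation ~<>[]((~p | q) | r):
1. ~<>[]((~p | q) | r), 0
2. ~[]((~p | q) | r), 0
3. ~((~p | q) | r), 1
4. ~(~p | q), 1
5. ~r, 1
6. p, 1
7. ~q, 1
8. ~[]((~p | q) | r), 1
9. ~((~p | q) | r), 2
10. ~(~p | q), 2
11. ~r, 2
12. p, 2
13. ~q, 2
Accessibility: 0R0, 0R1, 1R1, 1R2, 2R2
The negation has an open branch (countermodel exists).

No, not valid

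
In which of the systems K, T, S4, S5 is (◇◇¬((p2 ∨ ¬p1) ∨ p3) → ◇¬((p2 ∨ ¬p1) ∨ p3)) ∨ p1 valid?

S4-tableau for the negation ¬((◇◇¬((p2 ∨ ¬p1) ∨ p3) → ◇¬((p2 ∨ ¬p1) ∨ p3)) ∨ p1):
1. ¬((◇◇¬((p2 ∨ ¬p1) ∨ p3) → ◇¬((p2 ∨ ¬p1) ∨ p3)) ∨ p1), w0
2. ¬(◇◇¬((p2 ∨ ¬p1) ∨ p3) → ◇¬((p2 ∨ ¬p1) ∨ p3)), w0   [¬∨-rule on 1]
3. ¬p1, w0   [¬∨-rule on 1]
4. ◇◇¬((p2 ∨ ¬p1) ∨ p3), w0   [¬→-rule on 2]
5. ¬◇¬((p2 ∨ ¬p1) ∨ p3), w0   [¬→-rule on 2]
6. (p2 ∨ ¬p1) ∨ p3, w0   [¬◇-rule on 5 via w0Rw0]
7. p2 ∨ ¬p1, w0   [∨-rule on 6 (branches; this branch)]
8. ◇¬((p2 ∨ ¬p1) ∨ p3), w1   [◇-rule on 4: fresh world w1, w0Rw1]
9. (p2 ∨ ¬p1) ∨ p3, w1   [¬◇-rule on 5 via w0Rw1]
10. p2 ∨ ¬p1, w1   [∨-rule on 9 (branches; this branch)]
11. ¬p1, w1   [∨-rule on 10 (branches; this branch)]
12. ¬((p2 ∨ ¬p1) ∨ p3), w2   [◇-rule on 8: fresh world w2, w1Rw2]
13. ¬(p2 ∨ ¬p1), w2   [¬∨-rule on 12]
14. ¬p3, w2   [¬∨-rule on 12]
15. ¬p2, w2   [¬∨-rule on 13]
16. p1, w2   [¬∨-rule on 13]
17. (p2 ∨ ¬p1) ∨ p3, w2   [¬◇-rule on 5 via w0Rw2]
18. p2 ∨ ¬p1, w2   [∨-rule on 17 (branches; this branch)]
19. ¬p1, w2   [∨-rule on 18 (branches; this branch)]
Accessibility: w0Rw0, w0Rw1, w0Rw2, w1Rw1, w1Rw2, w2Rw2
Branch closes: p1 and ¬p1 both at w2.
Every branch closes (one shown): valid in S4, hence also in S5 (every theorem of S4 is a theorem of S5).
T-tableau for the negation ¬((◇◇¬((p2 ∨ ¬p1) ∨ p3) → ◇¬((p2 ∨ ¬p1) ∨ p3)) ∨ p1):
1. ¬((◇◇¬((p2 ∨ ¬p1) ∨ p3) → ◇¬((p2 ∨ ¬p1) ∨ p3)) ∨ p1), w0
2. ¬(◇◇¬((p2 ∨ ¬p1) ∨ p3) → ◇¬((p2 ∨ ¬p1) ∨ p3)), w0   [¬∨-rule on 1]
3. ¬p1, w0   [¬∨-rule on 1]
4. ◇◇¬((p2 ∨ ¬p1) ∨ p3), w0   [¬→-rule on 2]
5. ¬◇¬((p2 ∨ ¬p1) ∨ p3), w0   [¬→-rule on 2]
6. (p2 ∨ ¬p1) ∨ p3, w0   [¬◇-rule on 5 via w0Rw0]
7. p3, w0   [∨-rule on 6 (branches; this branch)]
8. ◇¬((p2 ∨ ¬p1) ∨ p3), w1   [◇-rule on 4: fresh world w1, w0Rw1]
9. (p2 ∨ ¬p1) ∨ p3, w1   [¬◇-rule on 5 via w0Rw1]
10. p3, w1   [∨-rule on 9 (branches; this branch)]
11. ¬((p2 ∨ ¬p1) ∨ p3), w2   [◇-rule on 8: fresh world w2, w1Rw2]
12. ¬(p2 ∨ ¬p1), w2   [¬∨-rule on 11]
13. ¬p3, w2   [¬∨-rule on 11]
14. ¬p2, w2   [¬∨-rule on 12]
15. p1, w2   [¬∨-rule on 12]
Accessibility: w0Rw0, w0Rw1, w1Rw1, w1Rw2, w2Rw2
Complete open branch: countermodel on a T-frame, so not valid in T, nor in K (the same frame is also a K-frame).

S4, S5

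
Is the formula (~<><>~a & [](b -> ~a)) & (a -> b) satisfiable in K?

1. (~<><>~a & [](b -> ~a)) & (a -> b), w0
2. ~<><>~a & [](b -> ~a), w0   [&-rule on 1]
3. a -> b, w0   [&-rule on 1]
4. ~<><>~a, w0   [&-rule on 2]
5. [](b -> ~a), w0   [&-rule on 2]
6. b, w0   [->-rule on 3 (branches; this branch)]

Satisfiable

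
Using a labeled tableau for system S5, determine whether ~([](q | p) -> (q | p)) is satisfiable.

Unsatisfiable

1. ~([](q | p) -> (q | p)), w0
2. [](q | p), w0
3. ~(q | p), w0
4. ~q, w0
5. ~p, w0
6. q | p, w0
7. p, w0
Accessibility: w0Rw0
Branch closes: p and ~p both at w0.
(One branch shown.) All branches close.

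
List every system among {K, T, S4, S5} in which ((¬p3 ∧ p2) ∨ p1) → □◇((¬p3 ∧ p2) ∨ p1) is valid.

S5

S4-tableau for the negation ¬(((¬p3 ∧ p2) ∨ p1) → □◇((¬p3 ∧ p2) ∨ p1)):
1. ¬(((¬p3 ∧ p2) ∨ p1) → □◇((¬p3 ∧ p2) ∨ p1)), w0
2. (¬p3 ∧ p2) ∨ p1, w0   [¬→-rule on 1]
3. ¬□◇((¬p3 ∧ p2) ∨ p1), w0   [¬→-rule on 1]
4. p1, w0   [∨-rule on 2 (branches; this branch)]
5. ¬◇((¬p3 ∧ p2) ∨ p1), w1   [¬□-rule on 3: fresh world w1, w0Rw1]
6. ¬((¬p3 ∧ p2) ∨ p1), w1   [¬◇-rule on 5 via w1Rw1]
7. ¬(¬p3 ∧ p2), w1   [¬∨-rule on 6]
8. ¬p1, w1   [¬∨-rule on 6]
9. ¬p2, w1   [¬∧-rule on 7 (branches; this branch)]
Accessibility: w0Rw0, w0Rw1, w1Rw1
Complete open branch: countermodel on an S4-frame, so not valid in S4, nor in K, T (the same frame is also a K-frame and a T-frame).
S5-tableau for the negation ¬(((¬p3 ∧ p2) ∨ p1) → □◇((¬p3 ∧ p2) ∨ p1)):
1. ¬(((¬p3 ∧ p2) ∨ p1) → □◇((¬p3 ∧ p2) ∨ p1)), w0
2. (¬p3 ∧ p2) ∨ p1, w0   [¬→-rule on 1]
3. ¬□◇((¬p3 ∧ p2) ∨ p1), w0   [¬→-rule on 1]
4. ¬p3 ∧ p2, w0   [∨-rule on 2 (branches; this branch)]
5. ¬p3, w0   [∧-rule on 4]
6. p2, w0   [∧-rule on 4]
7. ¬◇((¬p3 ∧ p2) ∨ p1), w1   [¬□-rule on 3: fresh world w1, w0Rw1]
8. ¬((¬p3 ∧ p2) ∨ p1), w0   [¬◇-rule on 7 via w1Rw0]
9. ¬(¬p3 ∧ p2), w0   [¬∨-rule on 8]
10. ¬p1, w0   [¬∨-rule on 8]
11. ¬((¬p3 ∧ p2) ∨ p1), w1   [¬◇-rule on 7 via w1Rw1]
12. ¬(¬p3 ∧ p2), w1   [¬∨-rule on 11]
13. ¬p1, w1   [¬∨-rule on 11]
14. ¬p2, w0   [¬∧-rule on 9 (branches; this branch)]
Accessibility: w0Rw0, w0Rw1, w1Rw0, w1Rw1
Branch closes: p2 and ¬p2 both at w0.
Every branch closes (one shown): valid in S5.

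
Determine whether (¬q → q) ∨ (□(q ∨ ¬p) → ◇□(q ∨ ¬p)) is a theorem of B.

Yes, valid

Tableau for the negation ¬((¬q → q) ∨ (□(q ∨ ¬p) → ◇□(q ∨ ¬p))):
1. ¬((¬q → q) ∨ (□(q ∨ ¬p) → ◇□(q ∨ ¬p))), 0
2. ¬(¬q → q), 0   [¬∨-rule on 1]
3. ¬(□(q ∨ ¬p) → ◇□(q ∨ ¬p)), 0   [¬∨-rule on 1]
4. ¬q, 0   [¬→-rule on 2]
5. □(q ∨ ¬p), 0   [¬→-rule on 3]
6. ¬◇□(q ∨ ¬p), 0   [¬→-rule on 3]
7. q ∨ ¬p, 0   [□-rule on 5 via 0R0]
8. ¬□(q ∨ ¬p), 0   [¬◇-rule on 6 via 0R0]
9. ¬p, 0   [∨-rule on 7 (branches; this branch)]
10. ¬(q ∨ ¬p), 1   [¬□-rule on 8: fresh world 1, 0R1]
11. ¬q, 1   [¬∨-rule on 10]
12. p, 1   [¬∨-rule on 10]
13. q ∨ ¬p, 1   [□-rule on 5 via 0R1]
14. ¬□(q ∨ ¬p), 1   [¬◇-rule on 6 via 0R1]
15. ¬p, 1   [∨-rule on 13 (branches; this branch)]
Accessibility: 0R0, 0R1, 1R0, 1R1
Branch closes: p and ¬p both at 1.
All branches of the negation close; one closing branch shown above.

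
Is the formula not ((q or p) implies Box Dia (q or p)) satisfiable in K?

Yes, satisfiable

1. not ((q or p) implies Box Dia (q or p)), w0
2. q or p, w0
3. not Box Dia (q or p), w0
4. p, w0
5. not Dia (q or p), w1
Accessibility: w0Rw1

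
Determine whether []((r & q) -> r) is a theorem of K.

Yes, valid

Tableau for the negation ~[]((r & q) -> r):
1. ~[]((r & q) -> r), w0
2. ~((r & q) -> r), w1
3. r & q, w1
4. ~r, w1
5. r, w1
6. q, w1
Accessibility: w0Rw1
Branch closes: r and ~r both at w1.
Every branch of the negation's tableau closes; the branch above is one of them.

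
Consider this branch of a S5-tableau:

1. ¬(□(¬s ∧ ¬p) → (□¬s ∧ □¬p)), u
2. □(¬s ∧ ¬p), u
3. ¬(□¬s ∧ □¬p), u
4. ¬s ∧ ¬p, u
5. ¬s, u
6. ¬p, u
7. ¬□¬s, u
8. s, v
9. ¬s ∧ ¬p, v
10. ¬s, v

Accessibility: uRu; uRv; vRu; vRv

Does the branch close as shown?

Yes, closed

Both s and ¬s appear at v.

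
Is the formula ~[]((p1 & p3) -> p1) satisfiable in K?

Unsatisfiable

1. ~[]((p1 & p3) -> p1), u
2. ~((p1 & p3) -> p1), v   [~[]-rule on 1: fresh world v, uRv]
3. p1 & p3, v   [~->-rule on 2]
4. ~p1, v   [~->-rule on 2]
5. p1, v   [&-rule on 3]
6. p3, v   [&-rule on 3]
Accessibility: uRv
Branch closes: p1 and ~p1 both at v.
(One branch shown.) All branches close.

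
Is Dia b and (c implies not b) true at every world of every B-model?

No, not valid

Tableau for the negation not (Dia b and (c implies not b)):
1. not (Dia b and (c implies not b)), w0
2. not (c implies not b), w0   [neg-and-rule on 1 (branches; this branch)]
3. c, w0   [neg-implies-rule on 2]
4. b, w0   [neg-implies-rule on 2]
Accessibility: w0Rw0
The negation has an open branch (countermodel exists).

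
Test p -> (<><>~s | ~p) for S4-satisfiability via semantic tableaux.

1. p -> (<><>~s | ~p), w0
2. <><>~s | ~p, w0   [->-rule on 1 (branches; this branch)]
3. ~p, w0   [|-rule on 2 (branches; this branch)]
Accessibility: w0Rw0

Satisfiable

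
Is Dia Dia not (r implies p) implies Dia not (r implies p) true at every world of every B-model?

Tableau for the negation not (Dia Dia not (r implies p) implies Dia not (r implies p)):
1. not (Dia Dia not (r implies p) implies Dia not (r implies p)), w0
2. Dia Dia not (r implies p), w0
3. not Dia not (r implies p), w0
4. r implies p, w0
5. p, w0
6. Dia not (r implies p), w1
7. r implies p, w1
8. p, w1
9. not (r implies p), w2
10. r, w2
11. not p, w2
Accessibility: w0Rw0, w0Rw1, w1Rw0, w1Rw1, w1Rw2, w2Rw1, w2Rw2
The negation has an open branch (countermodel exists).

No, not valid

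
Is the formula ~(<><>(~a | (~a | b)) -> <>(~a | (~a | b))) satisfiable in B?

1. ~(<><>(~a | (~a | b)) -> <>(~a | (~a | b))), u
2. <><>(~a | (~a | b)), u
3. ~<>(~a | (~a | b)), u
4. ~(~a | (~a | b)), u
5. a, u
6. ~(~a | b), u
7. ~b, u
8. <>(~a | (~a | b)), v
9. ~(~a | (~a | b)), v
10. a, v
11. ~(~a | b), v
12. ~b, v
13. ~a | (~a | b), w
14. ~a | b, w
15. b, w
Accessibility: uRu, uRv, vRu, vRv, vRw, wRv, wRw

Satisfiable (open branch found)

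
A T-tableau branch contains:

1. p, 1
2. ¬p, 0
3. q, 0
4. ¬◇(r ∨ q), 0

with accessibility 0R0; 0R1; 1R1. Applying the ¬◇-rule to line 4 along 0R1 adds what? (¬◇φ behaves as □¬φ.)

¬(r ∨ q), 1

¬◇φ behaves as □¬φ: propagate the negated body to each accessible world.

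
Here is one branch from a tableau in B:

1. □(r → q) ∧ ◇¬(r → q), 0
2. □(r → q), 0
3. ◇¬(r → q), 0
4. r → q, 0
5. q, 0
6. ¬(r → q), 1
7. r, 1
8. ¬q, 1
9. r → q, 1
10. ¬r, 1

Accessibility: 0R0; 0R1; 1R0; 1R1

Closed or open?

Both r and ¬r appear at 1.

Closed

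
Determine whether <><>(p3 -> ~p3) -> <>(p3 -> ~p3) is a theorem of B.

Tableau for the negation ~(<><>(p3 -> ~p3) -> <>(p3 -> ~p3)):
1. ~(<><>(p3 -> ~p3) -> <>(p3 -> ~p3)), u
2. <><>(p3 -> ~p3), u   [~->-rule on 1]
3. ~<>(p3 -> ~p3), u   [~->-rule on 1]
4. ~(p3 -> ~p3), u   [~<>-rule on 3 via uRu]
5. p3, u   [~->-rule on 4]
6. <>(p3 -> ~p3), v   [<>-rule on 2: fresh world v, uRv]
7. ~(p3 -> ~p3), v   [~<>-rule on 3 via uRv]
8. p3, v   [~->-rule on 7]
9. p3 -> ~p3, w   [<>-rule on 6: fresh world w, vRw]
10. ~p3, w   [->-rule on 9 (branches; this branch)]
Accessibility: uRu, uRv, vRu, vRv, vRw, wRv, wRw
The negation has an open branch (countermodel exists).

Not valid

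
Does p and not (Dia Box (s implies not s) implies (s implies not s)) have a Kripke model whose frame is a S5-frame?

1. p and not (Dia Box (s implies not s) implies (s implies not s)), 0
2. p, 0
3. not (Dia Box (s implies not s) implies (s implies not s)), 0
4. Dia Box (s implies not s), 0
5. not (s implies not s), 0
6. s, 0
7. Box (s implies not s), 1
8. s implies not s, 0
9. s implies not s, 1
10. not s, 0
Accessibility: 0R0, 0R1, 1R0, 1R1
Branch closes: s and not s both at 0.
All branches of the tableau close; one closing branch shown above.

Unsatisfiable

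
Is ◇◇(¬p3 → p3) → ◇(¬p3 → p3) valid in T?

Not valid

Tableau for the negation ¬(◇◇(¬p3 → p3) → ◇(¬p3 → p3)):
1. ¬(◇◇(¬p3 → p3) → ◇(¬p3 → p3)), w0
2. ◇◇(¬p3 → p3), w0
3. ¬◇(¬p3 → p3), w0
4. ¬(¬p3 → p3), w0
5. ¬p3, w0
6. ◇(¬p3 → p3), w1
7. ¬(¬p3 → p3), w1
8. ¬p3, w1
9. ¬p3 → p3, w2
10. p3, w2
Accessibility: w0Rw0, w0Rw1, w1Rw1, w1Rw2, w2Rw2
The negation has an open branch (countermodel exists).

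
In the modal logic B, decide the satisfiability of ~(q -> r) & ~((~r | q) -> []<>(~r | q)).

1. ~(q -> r) & ~((~r | q) -> []<>(~r | q)), w0
2. ~(q -> r), w0
3. ~((~r | q) -> []<>(~r | q)), w0
4. q, w0
5. ~r, w0
6. ~r | q, w0
7. ~[]<>(~r | q), w0
8. ~<>(~r | q), w1
9. ~(~r | q), w0
10. r, w0
11. ~q, w0
Accessibility: w0Rw0, w0Rw1, w1Rw0, w1Rw1
Branch closes: r and ~r both at w0.
(One branch shown.) All branches close.

Unsatisfiable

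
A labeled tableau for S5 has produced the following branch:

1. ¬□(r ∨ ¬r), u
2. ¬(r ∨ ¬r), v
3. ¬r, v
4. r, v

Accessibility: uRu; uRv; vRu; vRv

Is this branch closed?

Yes, closed

Both r and ¬r appear at v.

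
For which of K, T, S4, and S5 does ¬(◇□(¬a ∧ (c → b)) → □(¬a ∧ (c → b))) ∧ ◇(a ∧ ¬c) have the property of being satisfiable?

K, T, S4

S4-tableau for the formula:
1. ¬(◇□(¬a ∧ (c → b)) → □(¬a ∧ (c → b))) ∧ ◇(a ∧ ¬c), u
2. ¬(◇□(¬a ∧ (c → b)) → □(¬a ∧ (c → b))), u
3. ◇(a ∧ ¬c), u
4. ◇□(¬a ∧ (c → b)), u
5. ¬□(¬a ∧ (c → b)), u
6. a ∧ ¬c, v
7. a, v
8. ¬c, v
9. □(¬a ∧ (c → b)), w
10. ¬a ∧ (c → b), w
11. ¬a, w
12. c → b, w
13. b, w
14. ¬(¬a ∧ (c → b)), x
15. ¬(c → b), x
16. c, x
17. ¬b, x
Accessibility: uRu, uRv, uRw, uRx, vRv, wRw, xRx
Complete open branch: satisfiable in S4, hence also in K, T (this S4-model is also a K-model and a T-model).
S5-tableau for the formula:
1. ¬(◇□(¬a ∧ (c → b)) → □(¬a ∧ (c → b))) ∧ ◇(a ∧ ¬c), u
2. ¬(◇□(¬a ∧ (c → b)) → □(¬a ∧ (c → b))), u
3. ◇(a ∧ ¬c), u
4. ◇□(¬a ∧ (c → b)), u
5. ¬□(¬a ∧ (c → b)), u
6. a ∧ ¬c, v
7. a, v
8. ¬c, v
9. □(¬a ∧ (c → b)), w
10. ¬a ∧ (c → b), u
11. ¬a, u
12. c → b, u
13. ¬a ∧ (c → b), v
14. ¬a, v
15. c → b, v
Accessibility: uRu, uRv, uRw, vRu, vRv, vRw, wRu, wRv, wRw
Branch closes: a and ¬a both at v.
Every branch closes (one shown): unsatisfiable in S5.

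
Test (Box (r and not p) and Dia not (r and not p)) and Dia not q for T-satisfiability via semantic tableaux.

No, unsatisfiable

1. (Box (r and not p) and Dia not (r and not p)) and Dia not q, u
2. Box (r and not p) and Dia not (r and not p), u   [and-rule on 1]
3. Dia not q, u   [and-rule on 1]
4. Box (r and not p), u   [and-rule on 2]
5. Dia not (r and not p), u   [and-rule on 2]
6. r and not p, u   [Box-rule on 4 via uRu]
7. r, u   [and-rule on 6]
8. not p, u   [and-rule on 6]
9. not q, v   [Dia-rule on 3: fresh world v, uRv]
10. r and not p, v   [Box-rule on 4 via uRv]
11. r, v   [and-rule on 10]
12. not p, v   [and-rule on 10]
13. not (r and not p), w   [Dia-rule on 5: fresh world w, uRw]
14. r and not p, w   [Box-rule on 4 via uRw]
15. r, w   [and-rule on 14]
16. not p, w   [and-rule on 14]
17. p, w   [neg-and-rule on 13 (branches; this branch)]
Accessibility: uRu, uRv, uRw, vRv, wRw
Branch closes: p and not p both at w.
(One branch shown.) All branches close.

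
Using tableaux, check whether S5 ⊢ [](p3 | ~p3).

Tableau for the negation ~[](p3 | ~p3):
1. ~[](p3 | ~p3), w0
2. ~(p3 | ~p3), w1
3. ~p3, w1
4. p3, w1
Accessibility: w0Rw0, w0Rw1, w1Rw0, w1Rw1
Branch closes: p3 and ~p3 both at w1.
Every branch of the negation's tableau closes; the branch above is one of them.

Valid in S5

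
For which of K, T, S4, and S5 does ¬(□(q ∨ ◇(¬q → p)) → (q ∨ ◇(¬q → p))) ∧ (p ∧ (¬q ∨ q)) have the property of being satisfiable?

K

K-tableau for the formula:
1. ¬(□(q ∨ ◇(¬q → p)) → (q ∨ ◇(¬q → p))) ∧ (p ∧ (¬q ∨ q)), 0
2. ¬(□(q ∨ ◇(¬q → p)) → (q ∨ ◇(¬q → p))), 0
3. p ∧ (¬q ∨ q), 0
4. □(q ∨ ◇(¬q → p)), 0
5. ¬(q ∨ ◇(¬q → p)), 0
6. p, 0
7. ¬q ∨ q, 0
8. ¬q, 0
9. ¬◇(¬q → p), 0
Complete open branch: satisfiable in K.
T-tableau for the formula:
1. ¬(□(q ∨ ◇(¬q → p)) → (q ∨ ◇(¬q → p))) ∧ (p ∧ (¬q ∨ q)), 0
2. ¬(□(q ∨ ◇(¬q → p)) → (q ∨ ◇(¬q → p))), 0
3. p ∧ (¬q ∨ q), 0
4. □(q ∨ ◇(¬q → p)), 0
5. ¬(q ∨ ◇(¬q → p)), 0
6. p, 0
7. ¬q ∨ q, 0
8. ¬q, 0
9. ¬◇(¬q → p), 0
10. q ∨ ◇(¬q → p), 0
11. ¬(¬q → p), 0
12. ¬p, 0
Accessibility: 0R0
Branch closes: p and ¬p both at 0.
Every branch closes (one shown): unsatisfiable in T, hence also in S4, S5 (every S4/S5-frame is a T-frame).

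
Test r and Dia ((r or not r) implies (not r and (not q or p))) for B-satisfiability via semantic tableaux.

Satisfiable (open branch found)

1. r and Dia ((r or not r) implies (not r and (not q or p))), u
2. r, u
3. Dia ((r or not r) implies (not r and (not q or p))), u
4. (r or not r) implies (not r and (not q or p)), v
5. not r and (not q or p), v
6. not r, v
7. not q or p, v
8. p, v
Accessibility: uRu, uRv, vRu, vRv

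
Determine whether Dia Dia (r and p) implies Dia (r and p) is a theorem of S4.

Tableau for the negation not (Dia Dia (r and p) implies Dia (r and p)):
1. not (Dia Dia (r and p) implies Dia (r and p)), u
2. Dia Dia (r and p), u
3. not Dia (r and p), u
4. not (r and p), u
5. not p, u
6. Dia (r and p), v
7. not (r and p), v
8. not p, v
9. r and p, w
10. r, w
11. p, w
12. not (r and p), w
13. not p, w
Accessibility: uRu, uRv, uRw, vRv, vRw, wRw
Branch closes: p and not p both at w.
Every branch of the negation's tableau closes; the branch above is one of them.

Yes, valid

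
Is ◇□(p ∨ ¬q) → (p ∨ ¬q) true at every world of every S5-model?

Tableau for the negation ¬(◇□(p ∨ ¬q) → (p ∨ ¬q)):
1. ¬(◇□(p ∨ ¬q) → (p ∨ ¬q)), u
2. ◇□(p ∨ ¬q), u
3. ¬(p ∨ ¬q), u
4. ¬p, u
5. q, u
6. □(p ∨ ¬q), v
7. p ∨ ¬q, u
8. p ∨ ¬q, v
9. ¬q, u
Accessibility: uRu, uRv, vRu, vRv
Branch closes: q and ¬q both at u.
Every branch of the negation's tableau closes; the branch above is one of them.

Valid in S5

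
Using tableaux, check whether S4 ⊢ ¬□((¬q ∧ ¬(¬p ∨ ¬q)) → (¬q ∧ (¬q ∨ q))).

Invalid (countermodel exists)

Tableau for the negation □((¬q ∧ ¬(¬p ∨ ¬q)) → (¬q ∧ (¬q ∨ q))):
1. □((¬q ∧ ¬(¬p ∨ ¬q)) → (¬q ∧ (¬q ∨ q))), u
2. (¬q ∧ ¬(¬p ∨ ¬q)) → (¬q ∧ (¬q ∨ q)), u
3. ¬q ∧ (¬q ∨ q), u
4. ¬q, u
5. ¬q ∨ q, u
Accessibility: uRu
The negation has an open branch (countermodel exists).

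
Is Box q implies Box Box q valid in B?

Invalid (countermodel exists)

Tableau for the negation not (Box q implies Box Box q):
1. not (Box q implies Box Box q), w0
2. Box q, w0
3. not Box Box q, w0
4. q, w0
5. not Box q, w1
6. q, w1
7. not q, w2
Accessibility: w0Rw0, w0Rw1, w1Rw0, w1Rw1, w1Rw2, w2Rw1, w2Rw2
The negation has an open branch (countermodel exists).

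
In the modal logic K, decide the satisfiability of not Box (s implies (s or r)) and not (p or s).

1. not Box (s implies (s or r)) and not (p or s), w0
2. not Box (s implies (s or r)), w0
3. not (p or s), w0
4. not p, w0
5. not s, w0
6. not (s implies (s or r)), w1
7. s, w1
8. not (s or r), w1
9. not s, w1
10. not r, w1
Accessibility: w0Rw1
Branch closes: s and not s both at w1.
All branches of the tableau close; one closing branch shown above.

Unsatisfiable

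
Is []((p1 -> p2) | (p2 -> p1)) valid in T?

Yes, valid

Tableau for the negation ~[]((p1 -> p2) | (p2 -> p1)):
1. ~[]((p1 -> p2) | (p2 -> p1)), 0
2. ~((p1 -> p2) | (p2 -> p1)), 1
3. ~(p1 -> p2), 1
4. ~(p2 -> p1), 1
5. p1, 1
6. ~p2, 1
7. p2, 1
8. ~p1, 1
Accessibility: 0R0, 0R1, 1R1
Branch closes: p2 and ~p2 both at 1.
Every branch of the negation's tableau closes; the branch above is one of them.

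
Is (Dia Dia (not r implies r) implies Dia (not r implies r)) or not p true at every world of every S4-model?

Valid

Tableau for the negation not ((Dia Dia (not r implies r) implies Dia (not r implies r)) or not p):
1. not ((Dia Dia (not r implies r) implies Dia (not r implies r)) or not p), u
2. not (Dia Dia (not r implies r) implies Dia (not r implies r)), u
3. p, u
4. Dia Dia (not r implies r), u
5. not Dia (not r implies r), u
6. not (not r implies r), u
7. not r, u
8. Dia (not r implies r), v
9. not (not r implies r), v
10. not r, v
11. not r implies r, w
12. not (not r implies r), w
13. not r, w
14. r, w
Accessibility: uRu, uRv, uRw, vRv, vRw, wRw
Branch closes: r and not r both at w.
Every branch of the negation's tableau closes; the branch above is one of them.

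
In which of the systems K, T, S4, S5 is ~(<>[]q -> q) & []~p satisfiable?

K, T, S4

S4-tableau for the formula:
1. ~(<>[]q -> q) & []~p, w0
2. ~(<>[]q -> q), w0   [&-rule on 1]
3. []~p, w0   [&-rule on 1]
4. <>[]q, w0   [~->-rule on 2]
5. ~q, w0   [~->-rule on 2]
6. ~p, w0   [[]-rule on 3 via w0Rw0]
7. []q, w1   [<>-rule on 4: fresh world w1, w0Rw1]
8. ~p, w1   [[]-rule on 3 via w0Rw1]
9. q, w1   [[]-rule on 7 via w1Rw1]
Accessibility: w0Rw0, w0Rw1, w1Rw1
Complete open branch: satisfiable in S4, hence also in K, T (this S4-model is also a K-model and a T-model).
S5-tableau for the formula:
1. ~(<>[]q -> q) & []~p, w0
2. ~(<>[]q -> q), w0   [&-rule on 1]
3. []~p, w0   [&-rule on 1]
4. <>[]q, w0   [~->-rule on 2]
5. ~q, w0   [~->-rule on 2]
6. ~p, w0   [[]-rule on 3 via w0Rw0]
7. []q, w1   [<>-rule on 4: fresh world w1, w0Rw1]
8. ~p, w1   [[]-rule on 3 via w0Rw1]
9. q, w0   [[]-rule on 7 via w1Rw0]
Accessibility: w0Rw0, w0Rw1, w1Rw0, w1Rw1
Branch closes: q and ~q both at w0.
Every branch closes (one shown): unsatisfiable in S5.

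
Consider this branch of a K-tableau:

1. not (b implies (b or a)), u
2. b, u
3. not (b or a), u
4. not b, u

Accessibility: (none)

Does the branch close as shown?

Both b and not b appear at u.

Yes, closed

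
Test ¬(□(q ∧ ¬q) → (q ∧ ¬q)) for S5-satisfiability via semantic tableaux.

1. ¬(□(q ∧ ¬q) → (q ∧ ¬q)), 0
2. □(q ∧ ¬q), 0   [¬→-rule on 1]
3. ¬(q ∧ ¬q), 0   [¬→-rule on 1]
4. q ∧ ¬q, 0   [□-rule on 2 via 0R0]
5. q, 0   [∧-rule on 4]
6. ¬q, 0   [∧-rule on 4]
Accessibility: 0R0
Branch closes: q and ¬q both at 0.
(One branch shown.) All branches close.

Unsatisfiable (every branch closes)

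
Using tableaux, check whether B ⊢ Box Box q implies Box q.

Tableau for the negation not (Box Box q implies Box q):
1. not (Box Box q implies Box q), 0
2. Box Box q, 0
3. not Box q, 0
4. Box q, 0
5. q, 0
6. not q, 1
7. Box q, 1
8. q, 1
Accessibility: 0R0, 0R1, 1R0, 1R1
Branch closes: q and not q both at 1.
Every branch of the negation's tableau closes; the branch above is one of them.

Valid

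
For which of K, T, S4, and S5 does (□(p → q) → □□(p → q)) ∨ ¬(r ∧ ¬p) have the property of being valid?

S4, S5

S4-tableau for the negation ¬((□(p → q) → □□(p → q)) ∨ ¬(r ∧ ¬p)):
1. ¬((□(p → q) → □□(p → q)) ∨ ¬(r ∧ ¬p)), u
2. ¬(□(p → q) → □□(p → q)), u   [¬∨-rule on 1]
3. r ∧ ¬p, u   [¬∨-rule on 1]
4. □(p → q), u   [¬→-rule on 2]
5. ¬□□(p → q), u   [¬→-rule on 2]
6. r, u   [∧-rule on 3]
7. ¬p, u   [∧-rule on 3]
8. p → q, u   [□-rule on 4 via uRu]
9. q, u   [→-rule on 8 (branches; this branch)]
10. ¬□(p → q), v   [¬□-rule on 5: fresh world v, uRv]
11. p → q, v   [□-rule on 4 via uRv]
12. q, v   [→-rule on 11 (branches; this branch)]
13. ¬(p → q), w   [¬□-rule on 10: fresh world w, vRw]
14. p, w   [¬→-rule on 13]
15. ¬q, w   [¬→-rule on 13]
16. p → q, w   [□-rule on 4 via uRw]
17. q, w   [→-rule on 16 (branches; this branch)]
Accessibility: uRu, uRv, uRw, vRv, vRw, wRw
Branch closes: q and ¬q both at w.
Every branch closes (one shown): valid in S4, hence also in S5 (every theorem of S4 is a theorem of S5).
T-tableau for the negation ¬((□(p → q) → □□(p → q)) ∨ ¬(r ∧ ¬p)):
1. ¬((□(p → q) → □□(p → q)) ∨ ¬(r ∧ ¬p)), u
2. ¬(□(p → q) → □□(p → q)), u   [¬∨-rule on 1]
3. r ∧ ¬p, u   [¬∨-rule on 1]
4. □(p → q), u   [¬→-rule on 2]
5. ¬□□(p → q), u   [¬→-rule on 2]
6. r, u   [∧-rule on 3]
7. ¬p, u   [∧-rule on 3]
8. p → q, u   [□-rule on 4 via uRu]
9. q, u   [→-rule on 8 (branches; this branch)]
10. ¬□(p → q), v   [¬□-rule on 5: fresh world v, uRv]
11. p → q, v   [□-rule on 4 via uRv]
12. q, v   [→-rule on 11 (branches; this branch)]
13. ¬(p → q), w   [¬□-rule on 10: fresh world w, vRw]
14. p, w   [¬→-rule on 13]
15. ¬q, w   [¬→-rule on 13]
Accessibility: uRu, uRv, vRv, vRw, wRw
Complete open branch: countermodel on a T-frame, so not valid in T, nor in K (the same frame is also a K-frame).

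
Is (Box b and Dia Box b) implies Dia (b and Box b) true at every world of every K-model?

Yes, valid

Tableau for the negation not ((Box b and Dia Box b) implies Dia (b and Box b)):
1. not ((Box b and Dia Box b) implies Dia (b and Box b)), 0
2. Box b and Dia Box b, 0   [neg-implies-rule on 1]
3. not Dia (b and Box b), 0   [neg-implies-rule on 1]
4. Box b, 0   [and-rule on 2]
5. Dia Box b, 0   [and-rule on 2]
6. Box b, 1   [Dia-rule on 5: fresh world 1, 0R1]
7. not (b and Box b), 1   [neg-Dia-rule on 3 via 0R1]
8. b, 1   [Box-rule on 4 via 0R1]
9. not Box b, 1   [neg-and-rule on 7 (branches; this branch)]
10. not b, 2   [neg-Box-rule on 9: fresh world 2, 1R2]
11. b, 2   [Box-rule on 6 via 1R2]
Accessibility: 0R1, 1R2
Branch closes: b and not b both at 2.
Every branch of the negation's tableau closes; the branch above is one of them.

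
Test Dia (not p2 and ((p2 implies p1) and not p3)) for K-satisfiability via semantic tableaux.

1. Dia (not p2 and ((p2 implies p1) and not p3)), 0
2. not p2 and ((p2 implies p1) and not p3), 1   [Dia-rule on 1: fresh world 1, 0R1]
3. not p2, 1   [and-rule on 2]
4. (p2 implies p1) and not p3, 1   [and-rule on 2]
5. p2 implies p1, 1   [and-rule on 4]
6. not p3, 1   [and-rule on 4]
7. p1, 1   [implies-rule on 5 (branches; this branch)]
Accessibility: 0R1

Satisfiable (open branch found)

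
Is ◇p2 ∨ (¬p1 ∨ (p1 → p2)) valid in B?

Tableau for the negation ¬(◇p2 ∨ (¬p1 ∨ (p1 → p2))):
1. ¬(◇p2 ∨ (¬p1 ∨ (p1 → p2))), u
2. ¬◇p2, u
3. ¬(¬p1 ∨ (p1 → p2)), u
4. p1, u
5. ¬(p1 → p2), u
6. ¬p2, u
Accessibility: uRu
The negation has an open branch (countermodel exists).

No, not valid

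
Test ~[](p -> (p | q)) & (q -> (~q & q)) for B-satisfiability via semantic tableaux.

1. ~[](p -> (p | q)) & (q -> (~q & q)), u
2. ~[](p -> (p | q)), u
3. q -> (~q & q), u
4. ~q, u
5. ~(p -> (p | q)), v
6. p, v
7. ~(p | q), v
8. ~p, v
9. ~q, v
Accessibility: uRu, uRv, vRu, vRv
Branch closes: p and ~p both at v.
(One branch shown.) All branches close.

Unsatisfiable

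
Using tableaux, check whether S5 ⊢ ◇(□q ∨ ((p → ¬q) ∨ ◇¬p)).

Valid

Tableau for the negation ¬◇(□q ∨ ((p → ¬q) ∨ ◇¬p)):
1. ¬◇(□q ∨ ((p → ¬q) ∨ ◇¬p)), 0
2. ¬(□q ∨ ((p → ¬q) ∨ ◇¬p)), 0
3. ¬□q, 0
4. ¬((p → ¬q) ∨ ◇¬p), 0
5. ¬(p → ¬q), 0
6. ¬◇¬p, 0
7. p, 0
8. q, 0
9. ¬q, 1
10. ¬(□q ∨ ((p → ¬q) ∨ ◇¬p)), 1
11. ¬□q, 1
12. ¬((p → ¬q) ∨ ◇¬p), 1
13. ¬(p → ¬q), 1
14. ¬◇¬p, 1
15. p, 1
16. q, 1
Accessibility: 0R0, 0R1, 1R0, 1R1
Branch closes: q and ¬q both at 1.
Every branch of the negation's tableau closes; the branch above is one of them.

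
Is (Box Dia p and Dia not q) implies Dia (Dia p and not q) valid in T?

Tableau for the negation not ((Box Dia p and Dia not q) implies Dia (Dia p and not q)):
1. not ((Box Dia p and Dia not q) implies Dia (Dia p and not q)), w0
2. Box Dia p and Dia not q, w0   [neg-implies-rule on 1]
3. not Dia (Dia p and not q), w0   [neg-implies-rule on 1]
4. Box Dia p, w0   [and-rule on 2]
5. Dia not q, w0   [and-rule on 2]
6. not (Dia p and not q), w0   [neg-Dia-rule on 3 via w0Rw0]
7. Dia p, w0   [Box-rule on 4 via w0Rw0]
8. q, w0   [neg-and-rule on 6 (branches; this branch)]
9. not q, w1   [Dia-rule on 5: fresh world w1, w0Rw1]
10. not (Dia p and not q), w1   [neg-Dia-rule on 3 via w0Rw1]
11. Dia p, w1   [Box-rule on 4 via w0Rw1]
12. not Dia p, w1   [neg-and-rule on 10 (branches; this branch)]
13. not p, w1   [neg-Dia-rule on 12 via w1Rw1]
14. p, w2   [Dia-rule on 7: fresh world w2, w0Rw2]
15. not (Dia p and not q), w2   [neg-Dia-rule on 3 via w0Rw2]
16. Dia p, w2   [Box-rule on 4 via w0Rw2]
17. q, w2   [neg-and-rule on 15 (branches; this branch)]
18. p, w3   [Dia-rule on 11: fresh world w3, w1Rw3]
19. not p, w3   [neg-Dia-rule on 12 via w1Rw3]
Accessibility: w0Rw0, w0Rw1, w0Rw2, w1Rw1, w1Rw3, w2Rw2, w3Rw3
Branch closes: p and not p both at w3.
All branches of the negation close; one closing branch shown above.

Yes, valid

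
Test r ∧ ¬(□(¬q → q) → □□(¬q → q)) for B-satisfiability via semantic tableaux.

Satisfiable (open branch found)

1. r ∧ ¬(□(¬q → q) → □□(¬q → q)), w0
2. r, w0   [∧-rule on 1]
3. ¬(□(¬q → q) → □□(¬q → q)), w0   [∧-rule on 1]
4. □(¬q → q), w0   [¬→-rule on 3]
5. ¬□□(¬q → q), w0   [¬→-rule on 3]
6. ¬q → q, w0   [□-rule on 4 via w0Rw0]
7. q, w0   [→-rule on 6 (branches; this branch)]
8. ¬□(¬q → q), w1   [¬□-rule on 5: fresh world w1, w0Rw1]
9. ¬q → q, w1   [□-rule on 4 via w0Rw1]
10. q, w1   [→-rule on 9 (branches; this branch)]
11. ¬(¬q → q), w2   [¬□-rule on 8: fresh world w2, w1Rw2]
12. ¬q, w2   [¬→-rule on 11]
Accessibility: w0Rw0, w0Rw1, w1Rw0, w1Rw1, w1Rw2, w2Rw1, w2Rw2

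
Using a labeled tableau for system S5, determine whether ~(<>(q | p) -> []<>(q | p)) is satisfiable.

1. ~(<>(q | p) -> []<>(q | p)), w0
2. <>(q | p), w0   [~->-rule on 1]
3. ~[]<>(q | p), w0   [~->-rule on 1]
4. q | p, w1   [<>-rule on 2: fresh world w1, w0Rw1]
5. p, w1   [|-rule on 4 (branches; this branch)]
6. ~<>(q | p), w2   [~[]-rule on 3: fresh world w2, w0Rw2]
7. ~(q | p), w0   [~<>-rule on 6 via w2Rw0]
8. ~q, w0   [~|-rule on 7]
9. ~p, w0   [~|-rule on 7]
10. ~(q | p), w1   [~<>-rule on 6 via w2Rw1]
11. ~q, w1   [~|-rule on 10]
12. ~p, w1   [~|-rule on 10]
Accessibility: w0Rw0, w0Rw1, w0Rw2, w1Rw0, w1Rw1, w1Rw2, w2Rw0, w2Rw1, w2Rw2
Branch closes: p and ~p both at w1.
All branches of the tableau close; one closing branch shown above.

No, unsatisfiable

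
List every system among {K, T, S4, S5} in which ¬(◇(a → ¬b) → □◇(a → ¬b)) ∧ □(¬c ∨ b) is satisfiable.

K, T, S4

S4-tableau for the formula:
1. ¬(◇(a → ¬b) → □◇(a → ¬b)) ∧ □(¬c ∨ b), 0
2. ¬(◇(a → ¬b) → □◇(a → ¬b)), 0   [∧-rule on 1]
3. □(¬c ∨ b), 0   [∧-rule on 1]
4. ◇(a → ¬b), 0   [¬→-rule on 2]
5. ¬□◇(a → ¬b), 0   [¬→-rule on 2]
6. ¬c ∨ b, 0   [□-rule on 3 via 0R0]
7. b, 0   [∨-rule on 6 (branches; this branch)]
8. a → ¬b, 1   [◇-rule on 4: fresh world 1, 0R1]
9. ¬c ∨ b, 1   [□-rule on 3 via 0R1]
10. ¬b, 1   [→-rule on 8 (branches; this branch)]
11. ¬c, 1   [∨-rule on 9 (branches; this branch)]
12. ¬◇(a → ¬b), 2   [¬□-rule on 5: fresh world 2, 0R2]
13. ¬c ∨ b, 2   [□-rule on 3 via 0R2]
14. ¬(a → ¬b), 2   [¬◇-rule on 12 via 2R2]
15. a, 2   [¬→-rule on 14]
16. b, 2   [¬→-rule on 14]
Accessibility: 0R0, 0R1, 0R2, 1R1, 2R2
Complete open branch: satisfiable in S4, hence also in K, T (this S4-model is also a K-model and a T-model).
S5-tableau for the formula:
1. ¬(◇(a → ¬b) → □◇(a → ¬b)) ∧ □(¬c ∨ b), 0
2. ¬(◇(a → ¬b) → □◇(a → ¬b)), 0   [∧-rule on 1]
3. □(¬c ∨ b), 0   [∧-rule on 1]
4. ◇(a → ¬b), 0   [¬→-rule on 2]
5. ¬□◇(a → ¬b), 0   [¬→-rule on 2]
6. ¬c ∨ b, 0   [□-rule on 3 via 0R0]
7. b, 0   [∨-rule on 6 (branches; this branch)]
8. a → ¬b, 1   [◇-rule on 4: fresh world 1, 0R1]
9. ¬c ∨ b, 1   [□-rule on 3 via 0R1]
10. ¬b, 1   [→-rule on 8 (branches; this branch)]
11. ¬c, 1   [∨-rule on 9 (branches; this branch)]
12. ¬◇(a → ¬b), 2   [¬□-rule on 5: fresh world 2, 0R2]
13. ¬c ∨ b, 2   [□-rule on 3 via 0R2]
14. ¬(a → ¬b), 0   [¬◇-rule on 12 via 2R0]
15. a, 0   [¬→-rule on 14]
16. ¬(a → ¬b), 1   [¬◇-rule on 12 via 2R1]
17. a, 1   [¬→-rule on 16]
18. b, 1   [¬→-rule on 16]
Accessibility: 0R0, 0R1, 0R2, 1R0, 1R1, 1R2, 2R0, 2R1, 2R2
Branch closes: b and ¬b both at 1.
Every branch closes (one shown): unsatisfiable in S5.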